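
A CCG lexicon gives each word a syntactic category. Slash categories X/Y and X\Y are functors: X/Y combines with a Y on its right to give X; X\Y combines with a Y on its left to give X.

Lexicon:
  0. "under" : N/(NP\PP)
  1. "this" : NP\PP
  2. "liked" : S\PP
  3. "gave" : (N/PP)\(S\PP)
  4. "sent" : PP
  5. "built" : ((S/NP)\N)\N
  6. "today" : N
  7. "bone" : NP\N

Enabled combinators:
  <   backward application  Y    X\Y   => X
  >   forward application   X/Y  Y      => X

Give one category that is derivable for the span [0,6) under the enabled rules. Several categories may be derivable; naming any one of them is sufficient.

S/NP

[0,8] S   >
  [0,6] S/NP   <
    [0,2] N   >
      [0,1] "under" : N/(NP\PP)
      [1,2] "this" : NP\PP
    [2,6] (S/NP)\N   <
      [2,5] N   >
        [2,4] N/PP   <
          [2,3] "liked" : S\PP
          [3,4] "gave" : (N/PP)\(S\PP)
        [4,5] "sent" : PP
      [5,6] "built" : ((S/NP)\N)\N
  [6,8] NP   <
    [6,7] "today" : N
    [7,8] "bone" : NP\N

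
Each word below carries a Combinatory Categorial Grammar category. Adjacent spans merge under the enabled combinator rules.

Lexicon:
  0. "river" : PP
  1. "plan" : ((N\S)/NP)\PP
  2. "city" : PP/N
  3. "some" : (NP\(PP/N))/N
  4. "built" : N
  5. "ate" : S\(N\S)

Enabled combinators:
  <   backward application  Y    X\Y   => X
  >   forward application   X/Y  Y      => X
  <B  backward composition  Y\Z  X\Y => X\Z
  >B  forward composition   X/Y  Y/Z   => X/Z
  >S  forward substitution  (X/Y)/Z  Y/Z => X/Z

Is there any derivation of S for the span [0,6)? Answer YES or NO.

[0,6] S   <
  [0,5] N\S   >
    [0,2] (N\S)/NP   <
      [0,1] "river" : PP
      [1,2] "plan" : ((N\S)/NP)\PP
    [2,5] NP   <
      [2,3] "city" : PP/N
      [3,5] NP\(PP/N)   >
        [3,4] "some" : (NP\(PP/N))/N
        [4,5] "built" : N
  [5,6] "ate" : S\(N\S)

YES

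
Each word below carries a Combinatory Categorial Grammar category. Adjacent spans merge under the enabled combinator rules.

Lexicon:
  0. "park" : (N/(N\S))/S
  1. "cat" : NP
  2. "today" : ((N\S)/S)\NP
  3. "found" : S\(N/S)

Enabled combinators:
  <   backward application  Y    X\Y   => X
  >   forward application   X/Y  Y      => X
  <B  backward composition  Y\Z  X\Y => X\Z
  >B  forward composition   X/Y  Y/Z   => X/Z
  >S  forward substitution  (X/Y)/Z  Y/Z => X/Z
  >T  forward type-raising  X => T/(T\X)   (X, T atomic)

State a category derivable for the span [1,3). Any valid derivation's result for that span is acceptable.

[0,4] S   <
  [0,3] N/S   >S
    [0,1] "park" : (N/(N\S))/S
    [1,3] (N\S)/S   <
      [1,2] "cat" : NP
      [2,3] "today" : ((N\S)/S)\NP
  [3,4] "found" : S\(N/S)

(N\S)/S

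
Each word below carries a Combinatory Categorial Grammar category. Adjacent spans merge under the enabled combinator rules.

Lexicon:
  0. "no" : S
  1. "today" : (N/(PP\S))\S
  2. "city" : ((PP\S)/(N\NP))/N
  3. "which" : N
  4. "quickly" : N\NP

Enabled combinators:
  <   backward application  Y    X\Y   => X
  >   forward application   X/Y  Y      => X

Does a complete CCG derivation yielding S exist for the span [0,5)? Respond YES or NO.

S (N/(PP\S))\S ((PP\S)/(N\NP))/N N N\NP
CKY chart[0,5] = {N}; S ∉ chart

NO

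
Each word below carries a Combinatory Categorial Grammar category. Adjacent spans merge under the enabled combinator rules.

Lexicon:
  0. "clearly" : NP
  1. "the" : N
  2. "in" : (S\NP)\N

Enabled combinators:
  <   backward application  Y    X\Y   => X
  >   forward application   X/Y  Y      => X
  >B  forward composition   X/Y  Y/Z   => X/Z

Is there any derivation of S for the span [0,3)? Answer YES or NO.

YES

[0,3] S   <
  [0,1] "clearly" : NP
  [1,3] S\NP   <
    [1,2] "the" : N
    [2,3] "in" : (S\NP)\N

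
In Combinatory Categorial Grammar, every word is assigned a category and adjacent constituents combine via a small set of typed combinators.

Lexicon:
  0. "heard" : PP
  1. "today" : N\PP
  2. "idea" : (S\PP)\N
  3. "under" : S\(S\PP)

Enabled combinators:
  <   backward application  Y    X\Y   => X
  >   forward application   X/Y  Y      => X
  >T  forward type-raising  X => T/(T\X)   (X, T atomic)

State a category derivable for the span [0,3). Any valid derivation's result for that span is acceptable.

S\PP

[0,4] S   <
  [0,3] S\PP   <
    [0,2] N   <
      [0,1] "heard" : PP
      [1,2] "today" : N\PP
    [2,3] "idea" : (S\PP)\N
  [3,4] "under" : S\(S\PP)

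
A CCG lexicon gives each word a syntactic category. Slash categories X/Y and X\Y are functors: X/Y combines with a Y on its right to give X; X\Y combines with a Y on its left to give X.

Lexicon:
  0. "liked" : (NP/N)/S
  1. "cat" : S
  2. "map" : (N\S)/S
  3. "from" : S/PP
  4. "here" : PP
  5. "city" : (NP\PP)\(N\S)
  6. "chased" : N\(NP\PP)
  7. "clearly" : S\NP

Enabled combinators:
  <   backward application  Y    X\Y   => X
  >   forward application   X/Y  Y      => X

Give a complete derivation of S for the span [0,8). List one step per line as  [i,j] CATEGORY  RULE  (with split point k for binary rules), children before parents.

[0,1] (NP/N)/S  lex  "liked"
[1,2] S  lex  "cat"
[0,2] NP/N  >  k=1
[2,3] (N\S)/S  lex  "map"
[3,4] S/PP  lex  "from"
[4,5] PP  lex  "here"
[3,5] S  >  k=4
[2,5] N\S  >  k=3
[5,6] (NP\PP)\(N\S)  lex  "city"
[2,6] NP\PP  <  k=5
[6,7] N\(NP\PP)  lex  "chased"
[2,7] N  <  k=6
[0,7] NP  >  k=2
[7,8] S\NP  lex  "clearly"
[0,8] S  <  k=7

[0,8] S   <
  [0,7] NP   >
    [0,2] NP/N   >
      [0,1] "liked" : (NP/N)/S
      [1,2] "cat" : S
    [2,7] N   <
      [2,6] NP\PP   <
        [2,5] N\S   >
          [2,3] "map" : (N\S)/S
          [3,5] S   >
            [3,4] "from" : S/PP
            [4,5] "here" : PP
        [5,6] "city" : (NP\PP)\(N\S)
      [6,7] "chased" : N\(NP\PP)
  [7,8] "clearly" : S\NP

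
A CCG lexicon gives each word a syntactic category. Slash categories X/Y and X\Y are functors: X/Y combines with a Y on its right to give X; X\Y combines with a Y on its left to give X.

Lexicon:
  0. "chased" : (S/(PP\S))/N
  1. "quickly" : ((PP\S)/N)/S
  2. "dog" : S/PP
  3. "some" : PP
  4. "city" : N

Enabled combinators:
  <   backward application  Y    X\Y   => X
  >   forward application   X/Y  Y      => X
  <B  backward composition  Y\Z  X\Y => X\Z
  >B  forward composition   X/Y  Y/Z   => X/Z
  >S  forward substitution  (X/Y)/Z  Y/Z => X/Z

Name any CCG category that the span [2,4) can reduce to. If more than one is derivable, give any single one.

[0,5] S   >
  [0,4] S/N   >S
    [0,1] "chased" : (S/(PP\S))/N
    [1,4] (PP\S)/N   >
      [1,2] "quickly" : ((PP\S)/N)/S
      [2,4] S   >
        [2,3] "dog" : S/PP
        [3,4] "some" : PP
  [4,5] "city" : N

S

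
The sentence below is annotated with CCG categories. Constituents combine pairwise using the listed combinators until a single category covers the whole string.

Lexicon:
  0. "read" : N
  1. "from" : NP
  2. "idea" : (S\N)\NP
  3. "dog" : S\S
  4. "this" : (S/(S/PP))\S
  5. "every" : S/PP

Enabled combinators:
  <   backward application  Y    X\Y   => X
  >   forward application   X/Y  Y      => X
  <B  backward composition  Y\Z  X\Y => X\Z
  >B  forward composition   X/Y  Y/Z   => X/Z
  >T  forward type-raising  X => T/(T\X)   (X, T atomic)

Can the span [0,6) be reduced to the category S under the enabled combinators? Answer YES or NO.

[0,6] S   >
  [0,5] S/(S/PP)   <
    [0,4] S   >
      [0,1] S/(S\N)   >T
        [0,1] "read" : N
      [1,4] S\N   <B
        [1,3] S\N   <
          [1,2] "from" : NP
          [2,3] "idea" : (S\N)\NP
        [3,4] "dog" : S\S
    [4,5] "this" : (S/(S/PP))\S
  [5,6] "every" : S/PP

YES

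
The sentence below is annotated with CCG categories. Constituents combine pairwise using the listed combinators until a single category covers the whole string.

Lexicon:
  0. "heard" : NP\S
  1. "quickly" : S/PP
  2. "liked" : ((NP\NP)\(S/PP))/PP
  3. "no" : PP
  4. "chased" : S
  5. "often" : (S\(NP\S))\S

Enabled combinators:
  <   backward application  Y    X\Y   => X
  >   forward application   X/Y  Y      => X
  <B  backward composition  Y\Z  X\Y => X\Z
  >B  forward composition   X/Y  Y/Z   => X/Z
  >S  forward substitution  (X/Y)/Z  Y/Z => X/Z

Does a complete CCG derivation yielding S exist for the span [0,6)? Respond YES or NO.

YES

[0,6] S   <
  [0,4] NP\S   <B
    [0,1] "heard" : NP\S
    [1,4] NP\NP   <
      [1,2] "quickly" : S/PP
      [2,4] (NP\NP)\(S/PP)   >
        [2,3] "liked" : ((NP\NP)\(S/PP))/PP
        [3,4] "no" : PP
  [4,6] S\(NP\S)   <
    [4,5] "chased" : S
    [5,6] "often" : (S\(NP\S))\S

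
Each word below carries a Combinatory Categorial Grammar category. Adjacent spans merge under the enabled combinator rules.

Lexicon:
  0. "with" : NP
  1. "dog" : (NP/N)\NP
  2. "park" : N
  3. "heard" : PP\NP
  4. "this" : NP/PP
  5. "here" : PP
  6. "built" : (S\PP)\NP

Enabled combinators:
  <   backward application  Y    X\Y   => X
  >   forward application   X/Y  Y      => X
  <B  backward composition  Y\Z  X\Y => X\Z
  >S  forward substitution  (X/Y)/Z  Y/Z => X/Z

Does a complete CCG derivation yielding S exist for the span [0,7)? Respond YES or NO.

[0,7] S   <
  [0,4] PP   <
    [0,3] NP   >
      [0,2] NP/N   <
        [0,1] "with" : NP
        [1,2] "dog" : (NP/N)\NP
      [2,3] "park" : N
    [3,4] "heard" : PP\NP
  [4,7] S\PP   <
    [4,6] NP   >
      [4,5] "this" : NP/PP
      [5,6] "here" : PP
    [6,7] "built" : (S\PP)\NP

YES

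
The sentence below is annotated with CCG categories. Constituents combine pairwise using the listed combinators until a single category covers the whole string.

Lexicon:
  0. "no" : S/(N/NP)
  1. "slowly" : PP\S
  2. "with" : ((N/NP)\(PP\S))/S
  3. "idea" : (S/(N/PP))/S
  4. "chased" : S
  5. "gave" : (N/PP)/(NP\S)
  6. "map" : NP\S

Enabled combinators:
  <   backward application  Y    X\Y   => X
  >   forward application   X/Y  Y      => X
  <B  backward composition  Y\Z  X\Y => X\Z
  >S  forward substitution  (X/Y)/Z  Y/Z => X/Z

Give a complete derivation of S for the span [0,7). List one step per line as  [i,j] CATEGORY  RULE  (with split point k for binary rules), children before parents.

[0,1] S/(N/NP)  lex  "no"
[1,2] PP\S  lex  "slowly"
[2,3] ((N/NP)\(PP\S))/S  lex  "with"
[3,4] (S/(N/PP))/S  lex  "idea"
[4,5] S  lex  "chased"
[3,5] S/(N/PP)  >  k=4
[5,6] (N/PP)/(NP\S)  lex  "gave"
[6,7] NP\S  lex  "map"
[5,7] N/PP  >  k=6
[3,7] S  >  k=5
[2,7] (N/NP)\(PP\S)  >  k=3
[1,7] N/NP  <  k=2
[0,7] S  >  k=1

[0,7] S   >
  [0,1] "no" : S/(N/NP)
  [1,7] N/NP   <
    [1,2] "slowly" : PP\S
    [2,7] (N/NP)\(PP\S)   >
      [2,3] "with" : ((N/NP)\(PP\S))/S
      [3,7] S   >
        [3,5] S/(N/PP)   >
          [3,4] "idea" : (S/(N/PP))/S
          [4,5] "chased" : S
        [5,7] N/PP   >
          [5,6] "gave" : (N/PP)/(NP\S)
          [6,7] "map" : NP\S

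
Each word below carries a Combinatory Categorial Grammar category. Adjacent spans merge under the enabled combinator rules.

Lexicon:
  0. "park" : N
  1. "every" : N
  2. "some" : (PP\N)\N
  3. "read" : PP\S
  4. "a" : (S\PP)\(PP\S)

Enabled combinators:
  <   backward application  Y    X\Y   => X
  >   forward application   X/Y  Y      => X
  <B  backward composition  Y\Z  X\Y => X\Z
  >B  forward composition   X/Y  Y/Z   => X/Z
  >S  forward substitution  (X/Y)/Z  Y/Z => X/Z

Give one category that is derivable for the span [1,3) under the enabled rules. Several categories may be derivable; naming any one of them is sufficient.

PP\N

[0,5] S   <
  [0,3] PP   <
    [0,1] "park" : N
    [1,3] PP\N   <
      [1,2] "every" : N
      [2,3] "some" : (PP\N)\N
  [3,5] S\PP   <
    [3,4] "read" : PP\S
    [4,5] "a" : (S\PP)\(PP\S)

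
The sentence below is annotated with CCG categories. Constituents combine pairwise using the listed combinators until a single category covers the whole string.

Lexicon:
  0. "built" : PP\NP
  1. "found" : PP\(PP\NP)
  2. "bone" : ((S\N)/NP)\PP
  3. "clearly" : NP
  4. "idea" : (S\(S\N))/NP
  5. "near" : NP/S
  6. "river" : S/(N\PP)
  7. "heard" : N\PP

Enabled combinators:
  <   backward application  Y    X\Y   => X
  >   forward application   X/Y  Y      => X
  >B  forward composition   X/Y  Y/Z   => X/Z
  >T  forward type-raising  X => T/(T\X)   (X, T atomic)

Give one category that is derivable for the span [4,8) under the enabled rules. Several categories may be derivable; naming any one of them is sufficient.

[0,8] S   <
  [0,4] S\N   >
    [0,3] (S\N)/NP   <
      [0,2] PP   <
        [0,1] "built" : PP\NP
        [1,2] "found" : PP\(PP\NP)
      [2,3] "bone" : ((S\N)/NP)\PP
    [3,4] "clearly" : NP
  [4,8] S\(S\N)   >
    [4,5] "idea" : (S\(S\N))/NP
    [5,8] NP   >
      [5,6] "near" : NP/S
      [6,8] S   >
        [6,7] "river" : S/(N\PP)
        [7,8] "heard" : N\PP

S\(S\N)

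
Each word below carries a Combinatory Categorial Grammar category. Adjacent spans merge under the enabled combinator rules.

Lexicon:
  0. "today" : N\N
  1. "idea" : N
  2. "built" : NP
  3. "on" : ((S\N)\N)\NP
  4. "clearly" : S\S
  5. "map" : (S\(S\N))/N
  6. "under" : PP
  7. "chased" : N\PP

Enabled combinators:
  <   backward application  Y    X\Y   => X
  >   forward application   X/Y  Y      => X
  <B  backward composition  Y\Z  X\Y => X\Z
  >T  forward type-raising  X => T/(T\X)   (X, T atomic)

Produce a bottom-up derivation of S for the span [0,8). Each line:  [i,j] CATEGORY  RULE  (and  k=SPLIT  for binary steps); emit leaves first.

[0,1] N\N  lex  "today"
[1,2] N  lex  "idea"
[2,3] NP  lex  "built"
[3,4] ((S\N)\N)\NP  lex  "on"
[2,4] (S\N)\N  <  k=3
[1,4] S\N  <  k=2
[4,5] S\S  lex  "clearly"
[1,5] S\N  <B  k=4
[0,5] S\N  <B  k=1
[5,6] (S\(S\N))/N  lex  "map"
[6,7] PP  lex  "under"
[6,7] N/(N\PP)  >T
[7,8] N\PP  lex  "chased"
[6,8] N  >  k=7
[5,8] S\(S\N)  >  k=6
[0,8] S  <  k=5

[0,8] S   <
  [0,5] S\N   <B
    [0,1] "today" : N\N
    [1,5] S\N   <B
      [1,4] S\N   <
        [1,2] "idea" : N
        [2,4] (S\N)\N   <
          [2,3] "built" : NP
          [3,4] "on" : ((S\N)\N)\NP
      [4,5] "clearly" : S\S
  [5,8] S\(S\N)   >
    [5,6] "map" : (S\(S\N))/N
    [6,8] N   >
      [6,7] N/(N\PP)   >T
        [6,7] "under" : PP
      [7,8] "chased" : N\PP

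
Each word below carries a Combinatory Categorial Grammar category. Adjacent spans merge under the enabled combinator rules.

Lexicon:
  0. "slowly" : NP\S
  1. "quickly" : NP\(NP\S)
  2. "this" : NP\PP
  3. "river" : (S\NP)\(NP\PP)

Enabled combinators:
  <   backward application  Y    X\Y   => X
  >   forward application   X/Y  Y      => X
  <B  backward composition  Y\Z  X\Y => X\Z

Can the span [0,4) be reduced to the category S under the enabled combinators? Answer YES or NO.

YES

[0,4] S   <
  [0,2] NP   <
    [0,1] "slowly" : NP\S
    [1,2] "quickly" : NP\(NP\S)
  [2,4] S\NP   <
    [2,3] "this" : NP\PP
    [3,4] "river" : (S\NP)\(NP\PP)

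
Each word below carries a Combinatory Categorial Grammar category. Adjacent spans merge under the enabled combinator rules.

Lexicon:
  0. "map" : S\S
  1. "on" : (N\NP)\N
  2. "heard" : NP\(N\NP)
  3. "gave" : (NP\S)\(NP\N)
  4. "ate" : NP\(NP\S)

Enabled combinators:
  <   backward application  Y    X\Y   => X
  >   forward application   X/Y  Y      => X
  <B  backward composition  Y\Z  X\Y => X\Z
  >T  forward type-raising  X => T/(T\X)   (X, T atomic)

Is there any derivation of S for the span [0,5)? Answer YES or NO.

S\S (N\NP)\N NP\(N\NP) (NP\S)\(NP\N) NP\(NP\S)
CKY chart[0,5] = {N/(N\NP), NP, NP/(NP\NP), PP/(PP\NP), S/(S\NP)}; S ∉ chart

NO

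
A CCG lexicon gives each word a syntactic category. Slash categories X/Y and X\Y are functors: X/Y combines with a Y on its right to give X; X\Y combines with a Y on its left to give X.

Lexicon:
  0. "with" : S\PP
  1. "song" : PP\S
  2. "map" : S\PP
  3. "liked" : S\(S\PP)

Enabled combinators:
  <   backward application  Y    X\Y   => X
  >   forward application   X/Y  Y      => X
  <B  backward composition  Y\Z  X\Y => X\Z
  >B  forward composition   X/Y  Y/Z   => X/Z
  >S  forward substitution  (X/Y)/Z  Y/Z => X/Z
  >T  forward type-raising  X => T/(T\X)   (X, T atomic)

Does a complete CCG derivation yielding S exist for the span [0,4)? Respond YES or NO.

YES

[0,4] S   <
  [0,3] S\PP   <B
    [0,2] PP\PP   <B
      [0,1] "with" : S\PP
      [1,2] "song" : PP\S
    [2,3] "map" : S\PP
  [3,4] "liked" : S\(S\PP)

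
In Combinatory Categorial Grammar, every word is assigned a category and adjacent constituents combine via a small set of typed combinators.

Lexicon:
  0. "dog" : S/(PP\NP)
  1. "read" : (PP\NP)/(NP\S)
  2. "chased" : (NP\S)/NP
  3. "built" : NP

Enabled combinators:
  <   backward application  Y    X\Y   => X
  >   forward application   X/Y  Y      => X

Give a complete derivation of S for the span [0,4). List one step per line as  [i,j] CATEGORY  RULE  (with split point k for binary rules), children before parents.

[0,4] S   >
  [0,1] "dog" : S/(PP\NP)
  [1,4] PP\NP   >
    [1,2] "read" : (PP\NP)/(NP\S)
    [2,4] NP\S   >
      [2,3] "chased" : (NP\S)/NP
      [3,4] "built" : NP

[0,1] S/(PP\NP)  lex  "dog"
[1,2] (PP\NP)/(NP\S)  lex  "read"
[2,3] (NP\S)/NP  lex  "chased"
[3,4] NP  lex  "built"
[2,4] NP\S  >  k=3
[1,4] PP\NP  >  k=2
[0,4] S  >  k=1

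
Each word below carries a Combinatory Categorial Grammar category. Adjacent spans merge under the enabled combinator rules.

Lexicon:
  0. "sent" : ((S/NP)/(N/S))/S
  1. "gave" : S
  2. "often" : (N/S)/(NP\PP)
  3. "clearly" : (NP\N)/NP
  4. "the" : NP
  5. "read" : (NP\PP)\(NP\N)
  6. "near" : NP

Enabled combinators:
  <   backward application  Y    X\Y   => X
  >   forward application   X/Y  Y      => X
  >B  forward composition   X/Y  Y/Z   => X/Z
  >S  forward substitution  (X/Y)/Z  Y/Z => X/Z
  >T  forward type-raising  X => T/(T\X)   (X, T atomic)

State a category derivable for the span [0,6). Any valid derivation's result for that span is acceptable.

S/NP

[0,7] S   >
  [0,6] S/NP   >
    [0,2] (S/NP)/(N/S)   >
      [0,1] "sent" : ((S/NP)/(N/S))/S
      [1,2] "gave" : S
    [2,6] N/S   >
      [2,3] "often" : (N/S)/(NP\PP)
      [3,6] NP\PP   <
        [3,5] NP\N   >
          [3,4] "clearly" : (NP\N)/NP
          [4,5] "the" : NP
        [5,6] "read" : (NP\PP)\(NP\N)
  [6,7] "near" : NP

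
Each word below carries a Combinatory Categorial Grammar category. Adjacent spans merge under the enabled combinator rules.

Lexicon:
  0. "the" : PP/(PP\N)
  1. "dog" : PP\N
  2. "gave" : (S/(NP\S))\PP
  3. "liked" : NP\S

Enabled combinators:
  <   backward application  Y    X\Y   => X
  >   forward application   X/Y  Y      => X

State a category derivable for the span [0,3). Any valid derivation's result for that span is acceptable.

S/(NP\S)

[0,4] S   >
  [0,3] S/(NP\S)   <
    [0,2] PP   >
      [0,1] "the" : PP/(PP\N)
      [1,2] "dog" : PP\N
    [2,3] "gave" : (S/(NP\S))\PP
  [3,4] "liked" : NP\S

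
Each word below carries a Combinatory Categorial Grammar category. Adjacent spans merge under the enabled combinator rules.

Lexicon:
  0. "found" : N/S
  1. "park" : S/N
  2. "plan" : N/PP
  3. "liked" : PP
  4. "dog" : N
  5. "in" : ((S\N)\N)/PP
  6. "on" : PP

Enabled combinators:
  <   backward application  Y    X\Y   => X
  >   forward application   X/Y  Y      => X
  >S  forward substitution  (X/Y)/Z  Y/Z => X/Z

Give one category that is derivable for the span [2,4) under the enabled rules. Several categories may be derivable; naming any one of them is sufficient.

N

[0,7] S   <
  [0,4] N   >
    [0,1] "found" : N/S
    [1,4] S   >
      [1,2] "park" : S/N
      [2,4] N   >
        [2,3] "plan" : N/PP
        [3,4] "liked" : PP
  [4,7] S\N   <
    [4,5] "dog" : N
    [5,7] (S\N)\N   >
      [5,6] "in" : ((S\N)\N)/PP
      [6,7] "on" : PP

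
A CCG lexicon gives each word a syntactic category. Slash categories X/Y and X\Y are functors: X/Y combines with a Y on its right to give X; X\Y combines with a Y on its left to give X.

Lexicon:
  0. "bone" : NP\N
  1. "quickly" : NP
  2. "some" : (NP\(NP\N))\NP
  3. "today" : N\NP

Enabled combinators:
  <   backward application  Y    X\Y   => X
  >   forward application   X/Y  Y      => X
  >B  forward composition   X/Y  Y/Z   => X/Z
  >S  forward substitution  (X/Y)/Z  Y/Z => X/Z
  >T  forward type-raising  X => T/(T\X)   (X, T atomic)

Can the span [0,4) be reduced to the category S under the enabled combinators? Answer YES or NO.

NP\N NP (NP\(NP\N))\NP N\NP
CKY chart[0,4] = {N, N/(N\N), NP/(NP\N), PP/(PP\N), S/(S\N)}; S ∉ chart

NO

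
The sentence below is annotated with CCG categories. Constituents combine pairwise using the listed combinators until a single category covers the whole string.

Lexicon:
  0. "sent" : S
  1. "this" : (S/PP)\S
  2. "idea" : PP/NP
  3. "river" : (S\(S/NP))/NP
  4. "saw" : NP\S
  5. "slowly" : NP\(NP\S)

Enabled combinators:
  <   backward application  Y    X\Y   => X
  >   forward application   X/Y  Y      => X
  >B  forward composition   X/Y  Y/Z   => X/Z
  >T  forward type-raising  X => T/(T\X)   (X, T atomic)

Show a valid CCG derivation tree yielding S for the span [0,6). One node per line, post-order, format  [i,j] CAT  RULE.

[0,6] S   <
  [0,3] S/NP   >B
    [0,2] S/PP   <
      [0,1] "sent" : S
      [1,2] "this" : (S/PP)\S
    [2,3] "idea" : PP/NP
  [3,6] S\(S/NP)   >
    [3,4] "river" : (S\(S/NP))/NP
    [4,6] NP   <
      [4,5] "saw" : NP\S
      [5,6] "slowly" : NP\(NP\S)

[0,1] S  lex  "sent"
[1,2] (S/PP)\S  lex  "this"
[0,2] S/PP  <  k=1
[2,3] PP/NP  lex  "idea"
[0,3] S/NP  >B  k=2
[3,4] (S\(S/NP))/NP  lex  "river"
[4,5] NP\S  lex  "saw"
[5,6] NP\(NP\S)  lex  "slowly"
[4,6] NP  <  k=5
[3,6] S\(S/NP)  >  k=4
[0,6] S  <  k=3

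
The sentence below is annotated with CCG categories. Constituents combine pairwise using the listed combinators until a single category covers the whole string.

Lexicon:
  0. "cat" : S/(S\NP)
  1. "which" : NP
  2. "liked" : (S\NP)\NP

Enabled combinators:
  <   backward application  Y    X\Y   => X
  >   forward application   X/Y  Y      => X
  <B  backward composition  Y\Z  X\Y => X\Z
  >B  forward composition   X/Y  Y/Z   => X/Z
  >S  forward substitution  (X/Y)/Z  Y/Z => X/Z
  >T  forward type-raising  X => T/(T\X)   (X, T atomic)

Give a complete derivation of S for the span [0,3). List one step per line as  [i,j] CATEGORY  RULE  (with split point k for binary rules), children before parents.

[0,1] S/(S\NP)  lex  "cat"
[1,2] NP  lex  "which"
[2,3] (S\NP)\NP  lex  "liked"
[1,3] S\NP  <  k=2
[0,3] S  >  k=1

[0,3] S   >
  [0,1] "cat" : S/(S\NP)
  [1,3] S\NP   <
    [1,2] "which" : NP
    [2,3] "liked" : (S\NP)\NP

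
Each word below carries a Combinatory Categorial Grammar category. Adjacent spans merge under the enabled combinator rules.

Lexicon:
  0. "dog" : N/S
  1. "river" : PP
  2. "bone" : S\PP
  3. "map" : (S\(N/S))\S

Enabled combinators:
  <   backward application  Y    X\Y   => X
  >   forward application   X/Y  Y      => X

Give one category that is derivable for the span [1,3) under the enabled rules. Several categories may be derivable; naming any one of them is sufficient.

[0,4] S   <
  [0,1] "dog" : N/S
  [1,4] S\(N/S)   <
    [1,3] S   <
      [1,2] "river" : PP
      [2,3] "bone" : S\PP
    [3,4] "map" : (S\(N/S))\S

S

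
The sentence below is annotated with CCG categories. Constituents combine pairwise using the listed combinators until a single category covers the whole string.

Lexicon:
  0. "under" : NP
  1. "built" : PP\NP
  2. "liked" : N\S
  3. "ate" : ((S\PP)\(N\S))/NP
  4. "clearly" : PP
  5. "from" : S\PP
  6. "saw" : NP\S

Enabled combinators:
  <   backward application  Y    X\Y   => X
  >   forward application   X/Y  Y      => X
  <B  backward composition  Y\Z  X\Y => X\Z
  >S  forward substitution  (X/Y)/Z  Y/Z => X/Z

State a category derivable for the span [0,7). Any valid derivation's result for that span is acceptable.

[0,7] S   <
  [0,2] PP   <
    [0,1] "under" : NP
    [1,2] "built" : PP\NP
  [2,7] S\PP   <
    [2,3] "liked" : N\S
    [3,7] (S\PP)\(N\S)   >
      [3,4] "ate" : ((S\PP)\(N\S))/NP
      [4,7] NP   <
        [4,6] S   <
          [4,5] "clearly" : PP
          [5,6] "from" : S\PP
        [6,7] "saw" : NP\S

S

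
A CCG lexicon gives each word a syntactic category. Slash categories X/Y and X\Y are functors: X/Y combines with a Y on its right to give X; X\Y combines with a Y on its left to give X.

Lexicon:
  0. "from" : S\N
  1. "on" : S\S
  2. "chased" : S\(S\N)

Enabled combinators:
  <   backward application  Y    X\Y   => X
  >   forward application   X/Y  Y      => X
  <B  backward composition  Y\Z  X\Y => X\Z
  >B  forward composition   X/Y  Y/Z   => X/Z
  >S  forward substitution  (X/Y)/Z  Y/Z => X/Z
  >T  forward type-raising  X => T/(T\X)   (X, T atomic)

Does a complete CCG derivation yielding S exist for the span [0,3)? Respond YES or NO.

[0,3] S   <
  [0,2] S\N   <B
    [0,1] "from" : S\N
    [1,2] "on" : S\S
  [2,3] "chased" : S\(S\N)

YES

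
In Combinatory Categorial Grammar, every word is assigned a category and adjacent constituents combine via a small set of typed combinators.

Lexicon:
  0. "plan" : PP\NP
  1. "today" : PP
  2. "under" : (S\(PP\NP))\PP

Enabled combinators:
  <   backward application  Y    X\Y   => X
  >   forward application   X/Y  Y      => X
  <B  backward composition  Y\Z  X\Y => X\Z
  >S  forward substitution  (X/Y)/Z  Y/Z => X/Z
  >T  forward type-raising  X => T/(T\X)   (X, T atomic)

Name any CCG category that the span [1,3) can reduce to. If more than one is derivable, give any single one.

S\(PP\NP)

[0,3] S   <
  [0,1] "plan" : PP\NP
  [1,3] S\(PP\NP)   <
    [1,2] "today" : PP
    [2,3] "under" : (S\(PP\NP))\PP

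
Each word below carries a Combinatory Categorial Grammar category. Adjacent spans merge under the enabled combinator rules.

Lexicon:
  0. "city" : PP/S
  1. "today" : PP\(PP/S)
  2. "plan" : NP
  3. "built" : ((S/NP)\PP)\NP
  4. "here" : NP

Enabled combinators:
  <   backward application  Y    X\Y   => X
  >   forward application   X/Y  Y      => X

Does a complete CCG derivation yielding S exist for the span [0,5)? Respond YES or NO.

[0,5] S   >
  [0,4] S/NP   <
    [0,2] PP   <
      [0,1] "city" : PP/S
      [1,2] "today" : PP\(PP/S)
    [2,4] (S/NP)\PP   <
      [2,3] "plan" : NP
      [3,4] "built" : ((S/NP)\PP)\NP
  [4,5] "here" : NP

YES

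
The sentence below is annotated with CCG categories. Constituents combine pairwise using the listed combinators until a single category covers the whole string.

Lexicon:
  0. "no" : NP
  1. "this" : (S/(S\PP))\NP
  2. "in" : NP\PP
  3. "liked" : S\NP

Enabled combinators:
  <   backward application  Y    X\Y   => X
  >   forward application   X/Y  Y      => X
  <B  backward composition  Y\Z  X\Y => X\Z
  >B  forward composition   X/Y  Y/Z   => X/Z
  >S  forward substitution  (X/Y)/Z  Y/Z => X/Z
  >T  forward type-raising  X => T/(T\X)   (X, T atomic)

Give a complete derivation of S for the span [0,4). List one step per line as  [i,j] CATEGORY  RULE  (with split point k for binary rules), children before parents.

[0,4] S   >
  [0,2] S/(S\PP)   <
    [0,1] "no" : NP
    [1,2] "this" : (S/(S\PP))\NP
  [2,4] S\PP   <B
    [2,3] "in" : NP\PP
    [3,4] "liked" : S\NP

[0,1] NP  lex  "no"
[1,2] (S/(S\PP))\NP  lex  "this"
[0,2] S/(S\PP)  <  k=1
[2,3] NP\PP  lex  "in"
[3,4] S\NP  lex  "liked"
[2,4] S\PP  <B  k=3
[0,4] S  >  k=2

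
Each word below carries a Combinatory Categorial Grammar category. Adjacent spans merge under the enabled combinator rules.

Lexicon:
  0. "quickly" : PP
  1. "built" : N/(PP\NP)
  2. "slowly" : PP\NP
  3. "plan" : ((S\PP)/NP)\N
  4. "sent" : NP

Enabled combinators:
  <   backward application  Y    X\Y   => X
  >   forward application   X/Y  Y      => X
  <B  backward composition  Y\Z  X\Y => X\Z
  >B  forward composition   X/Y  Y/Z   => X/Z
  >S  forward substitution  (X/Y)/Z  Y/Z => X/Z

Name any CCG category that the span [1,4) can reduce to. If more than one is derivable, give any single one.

[0,5] S   <
  [0,1] "quickly" : PP
  [1,5] S\PP   >
    [1,4] (S\PP)/NP   <
      [1,3] N   >
        [1,2] "built" : N/(PP\NP)
        [2,3] "slowly" : PP\NP
      [3,4] "plan" : ((S\PP)/NP)\N
    [4,5] "sent" : NP

(S\PP)/NP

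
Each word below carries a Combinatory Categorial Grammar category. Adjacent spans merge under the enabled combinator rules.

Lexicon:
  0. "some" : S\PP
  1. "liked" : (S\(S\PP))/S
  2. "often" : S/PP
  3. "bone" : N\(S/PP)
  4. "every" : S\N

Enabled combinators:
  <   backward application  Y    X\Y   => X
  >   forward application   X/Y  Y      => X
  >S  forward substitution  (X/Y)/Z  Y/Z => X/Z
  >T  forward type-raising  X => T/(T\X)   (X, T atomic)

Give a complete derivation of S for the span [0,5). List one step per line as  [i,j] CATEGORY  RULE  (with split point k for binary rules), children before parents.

[0,5] S   <
  [0,1] "some" : S\PP
  [1,5] S\(S\PP)   >
    [1,2] "liked" : (S\(S\PP))/S
    [2,5] S   <
      [2,4] N   <
        [2,3] "often" : S/PP
        [3,4] "bone" : N\(S/PP)
      [4,5] "every" : S\N

[0,1] S\PP  lex  "some"
[1,2] (S\(S\PP))/S  lex  "liked"
[2,3] S/PP  lex  "often"
[3,4] N\(S/PP)  lex  "bone"
[2,4] N  <  k=3
[4,5] S\N  lex  "every"
[2,5] S  <  k=4
[1,5] S\(S\PP)  >  k=2
[0,5] S  <  k=1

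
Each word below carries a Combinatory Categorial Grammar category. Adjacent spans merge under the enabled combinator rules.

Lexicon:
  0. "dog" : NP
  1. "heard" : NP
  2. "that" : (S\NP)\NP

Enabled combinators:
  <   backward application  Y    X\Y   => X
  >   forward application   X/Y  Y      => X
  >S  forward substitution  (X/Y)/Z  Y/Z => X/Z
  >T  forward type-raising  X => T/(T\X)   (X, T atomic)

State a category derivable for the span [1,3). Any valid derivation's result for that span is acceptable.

S\NP

[0,3] S   >
  [0,1] S/(S\NP)   >T
    [0,1] "dog" : NP
  [1,3] S\NP   <
    [1,2] "heard" : NP
    [2,3] "that" : (S\NP)\NP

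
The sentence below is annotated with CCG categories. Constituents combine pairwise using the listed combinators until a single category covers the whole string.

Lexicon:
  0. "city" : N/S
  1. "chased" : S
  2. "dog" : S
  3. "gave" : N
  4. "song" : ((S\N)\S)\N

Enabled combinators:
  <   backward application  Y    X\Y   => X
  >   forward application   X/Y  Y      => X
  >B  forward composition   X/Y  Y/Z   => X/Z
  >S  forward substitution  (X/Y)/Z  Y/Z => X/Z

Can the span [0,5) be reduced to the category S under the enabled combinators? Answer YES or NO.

YES

[0,5] S   <
  [0,2] N   >
    [0,1] "city" : N/S
    [1,2] "chased" : S
  [2,5] S\N   <
    [2,3] "dog" : S
    [3,5] (S\N)\S   <
      [3,4] "gave" : N
      [4,5] "song" : ((S\N)\S)\N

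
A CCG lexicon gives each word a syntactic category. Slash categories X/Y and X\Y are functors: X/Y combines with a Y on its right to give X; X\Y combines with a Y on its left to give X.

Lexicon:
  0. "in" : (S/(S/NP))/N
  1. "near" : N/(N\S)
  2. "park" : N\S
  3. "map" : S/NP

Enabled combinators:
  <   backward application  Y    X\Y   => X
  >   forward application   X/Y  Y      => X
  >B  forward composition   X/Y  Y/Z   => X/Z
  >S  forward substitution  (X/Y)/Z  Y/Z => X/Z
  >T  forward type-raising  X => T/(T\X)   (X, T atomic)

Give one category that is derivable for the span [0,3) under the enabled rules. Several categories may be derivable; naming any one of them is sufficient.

[0,4] S   >
  [0,3] S/(S/NP)   >
    [0,1] "in" : (S/(S/NP))/N
    [1,3] N   >
      [1,2] "near" : N/(N\S)
      [2,3] "park" : N\S
  [3,4] "map" : S/NP

S/(S/NP)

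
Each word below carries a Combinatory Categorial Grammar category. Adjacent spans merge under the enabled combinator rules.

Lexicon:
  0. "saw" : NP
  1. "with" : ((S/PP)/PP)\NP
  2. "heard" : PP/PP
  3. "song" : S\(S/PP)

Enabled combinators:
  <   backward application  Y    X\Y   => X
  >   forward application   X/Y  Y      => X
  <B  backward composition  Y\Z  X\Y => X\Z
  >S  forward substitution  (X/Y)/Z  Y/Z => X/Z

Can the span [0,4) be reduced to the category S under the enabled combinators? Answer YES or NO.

YES

[0,4] S   <
  [0,3] S/PP   >S
    [0,2] (S/PP)/PP   <
      [0,1] "saw" : NP
      [1,2] "with" : ((S/PP)/PP)\NP
    [2,3] "heard" : PP/PP
  [3,4] "song" : S\(S/PP)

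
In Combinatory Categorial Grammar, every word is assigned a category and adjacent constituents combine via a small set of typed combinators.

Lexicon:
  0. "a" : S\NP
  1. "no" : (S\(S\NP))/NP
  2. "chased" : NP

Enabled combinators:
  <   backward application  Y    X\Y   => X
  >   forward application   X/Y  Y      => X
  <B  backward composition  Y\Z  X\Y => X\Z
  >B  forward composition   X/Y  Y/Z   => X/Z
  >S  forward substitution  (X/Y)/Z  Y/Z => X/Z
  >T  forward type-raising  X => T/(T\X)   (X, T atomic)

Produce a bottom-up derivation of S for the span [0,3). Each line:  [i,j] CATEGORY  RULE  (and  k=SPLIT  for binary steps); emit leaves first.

[0,1] S\NP  lex  "a"
[1,2] (S\(S\NP))/NP  lex  "no"
[2,3] NP  lex  "chased"
[1,3] S\(S\NP)  >  k=2
[0,3] S  <  k=1

[0,3] S   <
  [0,1] "a" : S\NP
  [1,3] S\(S\NP)   >
    [1,2] "no" : (S\(S\NP))/NP
    [2,3] "chased" : NP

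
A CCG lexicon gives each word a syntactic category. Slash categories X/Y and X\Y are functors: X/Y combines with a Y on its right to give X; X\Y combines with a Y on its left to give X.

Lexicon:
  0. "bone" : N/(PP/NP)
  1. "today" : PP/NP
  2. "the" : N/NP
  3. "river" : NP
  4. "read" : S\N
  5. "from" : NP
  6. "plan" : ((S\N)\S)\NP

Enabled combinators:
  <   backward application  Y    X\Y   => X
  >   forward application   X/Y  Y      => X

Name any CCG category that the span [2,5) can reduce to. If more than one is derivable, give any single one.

S

[0,7] S   <
  [0,2] N   >
    [0,1] "bone" : N/(PP/NP)
    [1,2] "today" : PP/NP
  [2,7] S\N   <
    [2,5] S   <
      [2,4] N   >
        [2,3] "the" : N/NP
        [3,4] "river" : NP
      [4,5] "read" : S\N
    [5,7] (S\N)\S   <
      [5,6] "from" : NP
      [6,7] "plan" : ((S\N)\S)\NP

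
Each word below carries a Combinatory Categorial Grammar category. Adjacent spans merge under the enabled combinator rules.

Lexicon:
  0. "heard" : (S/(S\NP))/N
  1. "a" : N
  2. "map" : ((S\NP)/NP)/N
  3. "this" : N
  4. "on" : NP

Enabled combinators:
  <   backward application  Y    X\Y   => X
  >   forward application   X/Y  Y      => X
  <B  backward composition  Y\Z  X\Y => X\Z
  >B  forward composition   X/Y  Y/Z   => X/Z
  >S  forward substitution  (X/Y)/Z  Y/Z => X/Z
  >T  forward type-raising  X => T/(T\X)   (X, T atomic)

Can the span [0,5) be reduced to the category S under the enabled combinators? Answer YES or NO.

YES

[0,5] S   >
  [0,2] S/(S\NP)   >
    [0,1] "heard" : (S/(S\NP))/N
    [1,2] "a" : N
  [2,5] S\NP   >
    [2,4] (S\NP)/NP   >
      [2,3] "map" : ((S\NP)/NP)/N
      [3,4] "this" : N
    [4,5] "on" : NP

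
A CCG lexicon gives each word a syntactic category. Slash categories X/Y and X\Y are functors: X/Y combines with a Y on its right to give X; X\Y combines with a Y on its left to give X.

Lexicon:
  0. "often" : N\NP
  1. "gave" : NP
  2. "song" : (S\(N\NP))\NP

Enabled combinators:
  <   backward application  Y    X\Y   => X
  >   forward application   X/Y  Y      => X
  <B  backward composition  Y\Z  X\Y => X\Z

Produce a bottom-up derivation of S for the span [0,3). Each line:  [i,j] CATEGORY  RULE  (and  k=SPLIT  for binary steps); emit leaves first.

[0,1] N\NP  lex  "often"
[1,2] NP  lex  "gave"
[2,3] (S\(N\NP))\NP  lex  "song"
[1,3] S\(N\NP)  <  k=2
[0,3] S  <  k=1

[0,3] S   <
  [0,1] "often" : N\NP
  [1,3] S\(N\NP)   <
    [1,2] "gave" : NP
    [2,3] "song" : (S\(N\NP))\NP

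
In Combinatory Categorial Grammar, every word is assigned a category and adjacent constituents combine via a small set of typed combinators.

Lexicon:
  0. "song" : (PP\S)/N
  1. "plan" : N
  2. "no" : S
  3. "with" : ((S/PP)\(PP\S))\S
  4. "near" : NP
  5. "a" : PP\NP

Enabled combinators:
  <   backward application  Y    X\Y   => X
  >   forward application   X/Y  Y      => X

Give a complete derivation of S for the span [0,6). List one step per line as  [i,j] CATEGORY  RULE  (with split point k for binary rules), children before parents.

[0,1] (PP\S)/N  lex  "song"
[1,2] N  lex  "plan"
[0,2] PP\S  >  k=1
[2,3] S  lex  "no"
[3,4] ((S/PP)\(PP\S))\S  lex  "with"
[2,4] (S/PP)\(PP\S)  <  k=3
[0,4] S/PP  <  k=2
[4,5] NP  lex  "near"
[5,6] PP\NP  lex  "a"
[4,6] PP  <  k=5
[0,6] S  >  k=4

[0,6] S   >
  [0,4] S/PP   <
    [0,2] PP\S   >
      [0,1] "song" : (PP\S)/N
      [1,2] "plan" : N
    [2,4] (S/PP)\(PP\S)   <
      [2,3] "no" : S
      [3,4] "with" : ((S/PP)\(PP\S))\S
  [4,6] PP   <
    [4,5] "near" : NP
    [5,6] "a" : PP\NP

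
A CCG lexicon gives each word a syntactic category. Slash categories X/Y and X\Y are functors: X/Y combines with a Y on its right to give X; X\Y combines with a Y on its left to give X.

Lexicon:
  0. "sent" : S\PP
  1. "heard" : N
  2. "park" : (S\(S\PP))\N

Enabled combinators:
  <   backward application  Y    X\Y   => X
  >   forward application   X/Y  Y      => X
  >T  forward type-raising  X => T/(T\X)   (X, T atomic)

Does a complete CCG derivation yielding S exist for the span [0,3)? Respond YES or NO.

[0,3] S   <
  [0,1] "sent" : S\PP
  [1,3] S\(S\PP)   <
    [1,2] "heard" : N
    [2,3] "park" : (S\(S\PP))\N

YES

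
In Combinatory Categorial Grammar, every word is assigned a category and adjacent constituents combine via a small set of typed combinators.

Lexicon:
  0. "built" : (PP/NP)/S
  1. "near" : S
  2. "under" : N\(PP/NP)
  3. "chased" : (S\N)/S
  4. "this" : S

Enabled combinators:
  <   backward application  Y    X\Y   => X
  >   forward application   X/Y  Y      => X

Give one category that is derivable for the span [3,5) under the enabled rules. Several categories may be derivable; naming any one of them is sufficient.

[0,5] S   <
  [0,3] N   <
    [0,2] PP/NP   >
      [0,1] "built" : (PP/NP)/S
      [1,2] "near" : S
    [2,3] "under" : N\(PP/NP)
  [3,5] S\N   >
    [3,4] "chased" : (S\N)/S
    [4,5] "this" : S

S\N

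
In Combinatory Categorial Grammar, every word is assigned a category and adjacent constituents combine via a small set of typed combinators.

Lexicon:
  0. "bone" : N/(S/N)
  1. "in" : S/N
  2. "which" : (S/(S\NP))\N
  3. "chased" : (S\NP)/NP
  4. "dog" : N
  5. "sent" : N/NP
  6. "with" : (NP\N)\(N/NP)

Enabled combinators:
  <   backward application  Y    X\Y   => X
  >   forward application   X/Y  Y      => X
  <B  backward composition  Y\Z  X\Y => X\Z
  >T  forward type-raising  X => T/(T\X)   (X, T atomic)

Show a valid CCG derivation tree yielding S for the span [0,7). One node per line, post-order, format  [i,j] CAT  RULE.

[0,7] S   >
  [0,3] S/(S\NP)   <
    [0,2] N   >
      [0,1] "bone" : N/(S/N)
      [1,2] "in" : S/N
    [2,3] "which" : (S/(S\NP))\N
  [3,7] S\NP   >
    [3,4] "chased" : (S\NP)/NP
    [4,7] NP   <
      [4,5] "dog" : N
      [5,7] NP\N   <
        [5,6] "sent" : N/NP
        [6,7] "with" : (NP\N)\(N/NP)

[0,1] N/(S/N)  lex  "bone"
[1,2] S/N  lex  "in"
[0,2] N  >  k=1
[2,3] (S/(S\NP))\N  lex  "which"
[0,3] S/(S\NP)  <  k=2
[3,4] (S\NP)/NP  lex  "chased"
[4,5] N  lex  "dog"
[5,6] N/NP  lex  "sent"
[6,7] (NP\N)\(N/NP)  lex  "with"
[5,7] NP\N  <  k=6
[4,7] NP  <  k=5
[3,7] S\NP  >  k=4
[0,7] S  >  k=3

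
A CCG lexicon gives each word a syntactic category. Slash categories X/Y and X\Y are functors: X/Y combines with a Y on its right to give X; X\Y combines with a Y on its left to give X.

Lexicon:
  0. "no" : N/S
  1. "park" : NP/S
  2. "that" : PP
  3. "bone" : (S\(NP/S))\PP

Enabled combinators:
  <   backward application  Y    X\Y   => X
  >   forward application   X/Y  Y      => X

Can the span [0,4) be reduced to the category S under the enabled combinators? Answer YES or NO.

NO

N/S NP/S PP (S\(NP/S))\PP
CKY chart[0,4] = {N}; S ∉ chart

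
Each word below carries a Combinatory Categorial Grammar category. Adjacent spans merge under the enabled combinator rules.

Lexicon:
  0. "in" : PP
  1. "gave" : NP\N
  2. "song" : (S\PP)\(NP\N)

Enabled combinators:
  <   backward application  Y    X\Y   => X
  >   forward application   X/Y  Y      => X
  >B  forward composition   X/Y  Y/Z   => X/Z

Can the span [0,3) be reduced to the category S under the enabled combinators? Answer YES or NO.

[0,3] S   <
  [0,1] "in" : PP
  [1,3] S\PP   <
    [1,2] "gave" : NP\N
    [2,3] "song" : (S\PP)\(NP\N)

YES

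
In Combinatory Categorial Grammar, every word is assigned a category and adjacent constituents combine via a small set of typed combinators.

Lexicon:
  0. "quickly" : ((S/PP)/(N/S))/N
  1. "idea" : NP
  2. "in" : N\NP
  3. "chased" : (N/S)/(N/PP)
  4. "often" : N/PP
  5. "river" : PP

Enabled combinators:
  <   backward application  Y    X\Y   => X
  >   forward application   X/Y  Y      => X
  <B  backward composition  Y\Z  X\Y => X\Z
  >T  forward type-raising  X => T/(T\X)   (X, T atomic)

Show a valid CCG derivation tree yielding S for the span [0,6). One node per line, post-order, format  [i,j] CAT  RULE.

[0,6] S   >
  [0,5] S/PP   >
    [0,3] (S/PP)/(N/S)   >
      [0,1] "quickly" : ((S/PP)/(N/S))/N
      [1,3] N   <
        [1,2] "idea" : NP
        [2,3] "in" : N\NP
    [3,5] N/S   >
      [3,4] "chased" : (N/S)/(N/PP)
      [4,5] "often" : N/PP
  [5,6] "river" : PP

[0,1] ((S/PP)/(N/S))/N  lex  "quickly"
[1,2] NP  lex  "idea"
[2,3] N\NP  lex  "in"
[1,3] N  <  k=2
[0,3] (S/PP)/(N/S)  >  k=1
[3,4] (N/S)/(N/PP)  lex  "chased"
[4,5] N/PP  lex  "often"
[3,5] N/S  >  k=4
[0,5] S/PP  >  k=3
[5,6] PP  lex  "river"
[0,6] S  >  k=5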